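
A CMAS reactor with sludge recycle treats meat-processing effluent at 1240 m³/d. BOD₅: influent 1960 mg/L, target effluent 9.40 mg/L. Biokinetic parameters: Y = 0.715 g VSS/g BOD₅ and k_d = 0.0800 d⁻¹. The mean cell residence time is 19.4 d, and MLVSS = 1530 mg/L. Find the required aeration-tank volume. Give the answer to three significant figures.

V ≈ 8590 m³

Steady-state biomass mass balance: V·X·(1 + k_d·θ_c) = Y·Q·(S₀ − S)·θ_c, so V = 0.715 × 1240 × (1960 − 9.40) × 19.4 / [1530 × (1 + 0.0800 × 19.4)] = 3.36×10^7 / 3905 = 8593 m³.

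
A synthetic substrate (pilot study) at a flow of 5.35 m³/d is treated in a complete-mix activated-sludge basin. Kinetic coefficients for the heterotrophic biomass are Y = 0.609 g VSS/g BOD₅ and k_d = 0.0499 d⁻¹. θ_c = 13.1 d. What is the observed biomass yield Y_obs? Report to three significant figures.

Y_obs = Y / (1 + k_d θ_c) = 0.609 / (1 + 0.0499 × 13.1) = 0.609 / 1.654 = 0.3683.

Y_obs ≈ 0.368 g VSS/g BOD₅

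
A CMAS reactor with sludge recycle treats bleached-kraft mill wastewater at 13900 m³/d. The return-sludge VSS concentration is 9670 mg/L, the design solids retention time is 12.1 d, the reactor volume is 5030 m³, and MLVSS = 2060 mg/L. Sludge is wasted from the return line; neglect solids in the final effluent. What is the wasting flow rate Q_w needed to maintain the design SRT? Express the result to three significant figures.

Q_w ≈ 88.6 m³/d

Q_w = (V·X)/(θ_c X_r) = 5030 × 2060 / (12.1 × 9670) = 88.56 m³/d.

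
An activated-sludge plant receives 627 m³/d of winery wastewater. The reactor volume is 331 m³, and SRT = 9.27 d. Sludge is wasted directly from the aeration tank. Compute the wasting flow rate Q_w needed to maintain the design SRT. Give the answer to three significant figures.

Q_w ≈ 35.7 m³/d

Wasting from the aeration tank: Q_w = V / θ_c = 331.0 / 9.27 = 35.71 m³/d.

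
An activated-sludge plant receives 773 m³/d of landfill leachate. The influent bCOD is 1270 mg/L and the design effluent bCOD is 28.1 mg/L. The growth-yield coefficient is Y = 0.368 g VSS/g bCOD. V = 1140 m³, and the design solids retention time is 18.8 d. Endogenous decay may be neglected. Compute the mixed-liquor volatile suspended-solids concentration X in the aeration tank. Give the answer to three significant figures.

From V·X = Y·Q·(S₀ − S)·θ_c (decay neglected): X = 0.368 × 773 × (1270 − 28.1) × 18.8 / 1140 = 5826 mg/L.

X ≈ 5830 mg/L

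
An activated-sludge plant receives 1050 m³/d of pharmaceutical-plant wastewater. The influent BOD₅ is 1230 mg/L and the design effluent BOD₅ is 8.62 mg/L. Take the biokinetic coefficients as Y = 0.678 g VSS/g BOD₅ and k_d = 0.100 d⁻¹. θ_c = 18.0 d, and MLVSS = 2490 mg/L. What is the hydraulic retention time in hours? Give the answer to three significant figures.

τ ≈ 51.3 h

Rearranging the biomass balance for a CMAS with decay, V = Y·Q·ΔS·θ_c / [X·(1+k_d θ_c)] = 0.678 × 1050 × (1230 − 8.62) × 18.0 / [2490 × (1 + 0.100 × 18.0)] = 1.57×10^7 / 6972 = 2245 m³.
Hydraulic retention time τ = V/Q = 2245 / 1050 = 2.138 d = 51.31 h.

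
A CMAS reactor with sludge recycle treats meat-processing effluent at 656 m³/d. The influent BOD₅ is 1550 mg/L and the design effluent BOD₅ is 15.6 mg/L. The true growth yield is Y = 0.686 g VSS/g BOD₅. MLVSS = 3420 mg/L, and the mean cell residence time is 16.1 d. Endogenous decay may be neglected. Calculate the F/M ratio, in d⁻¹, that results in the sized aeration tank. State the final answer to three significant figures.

F/M ≈ 0.0915 d⁻¹

With k_d = 0 the design equation reduces to V = Y Q (S₀−S) θ_c / X = 0.686 × 656 × (1550 − 15.6) × 16.1 / 3420 = 3251 m³.
F/M = applied load / biomass = Q·S₀/(V·X) = 656 × 1550 / (3251 × 3420) = 0.09146 d⁻¹.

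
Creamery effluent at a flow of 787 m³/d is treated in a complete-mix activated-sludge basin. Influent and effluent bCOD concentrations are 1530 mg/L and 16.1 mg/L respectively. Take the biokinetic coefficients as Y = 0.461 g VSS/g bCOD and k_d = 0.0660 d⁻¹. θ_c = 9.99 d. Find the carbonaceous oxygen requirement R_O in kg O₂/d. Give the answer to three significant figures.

R_O ≈ 721 kg O₂/d

Observed yield with endogenous decay: Y_obs = Y / (1 + k_d·θ_c) = 0.461 / (1 + 0.0660 × 9.99) = 0.461 / 1.659 = 0.2778 g VSS/g bCOD.
ΔS = 1530 − 16.1 = 1514 mg/L, so the substrate removal rate is 787 × 1514/1000 = 1191 kg bCOD/d.
Biomass synthesised: P_X = Y_obs × 1191 = 331.0 kg VSS/d.
Carbonaceous O₂ demand = substrate oxidised − cell-mass equivalent = 1191 − 1.42 × 331.0 = 721.4 kg O₂/d.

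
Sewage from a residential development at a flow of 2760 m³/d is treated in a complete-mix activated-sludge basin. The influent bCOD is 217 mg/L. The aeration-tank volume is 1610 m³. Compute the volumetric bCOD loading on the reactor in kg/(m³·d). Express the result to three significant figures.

L_v = Q S₀ / V = 2760 × 217 × 10⁻³ / 1610 = 0.3720 kg/(m³·d).

L_v ≈ 0.372 kg bCOD/(m³·d)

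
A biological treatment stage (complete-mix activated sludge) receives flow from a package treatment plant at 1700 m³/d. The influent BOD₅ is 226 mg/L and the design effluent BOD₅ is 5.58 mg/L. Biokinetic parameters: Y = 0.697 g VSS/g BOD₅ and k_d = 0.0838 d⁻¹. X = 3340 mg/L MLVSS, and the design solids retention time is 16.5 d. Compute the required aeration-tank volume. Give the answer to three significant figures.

V ≈ 542 m³

From the SRT design equation V = Y Q (S₀−S) θ_c / [X (1 + k_d θ_c)] = 0.697 × 1700 × (226 − 5.58) × 16.5 / [3340 × (1 + 0.0838 × 16.5)] = 4.31×10^6 / 7958 = 541.5 m³.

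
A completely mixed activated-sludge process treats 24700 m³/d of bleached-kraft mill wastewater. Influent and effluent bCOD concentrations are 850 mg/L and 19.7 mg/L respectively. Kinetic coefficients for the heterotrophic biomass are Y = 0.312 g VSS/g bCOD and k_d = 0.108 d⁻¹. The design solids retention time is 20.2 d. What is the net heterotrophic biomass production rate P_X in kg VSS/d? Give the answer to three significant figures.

Y_obs = Y / (1 + k_d θ_c) = 0.312 / (1 + 0.108 × 20.2) = 0.312 / 3.182 = 0.09806.
Substrate removed = Q·(S₀ − S) = 24700 m³/d × (850 − 19.7) g/m³ = 2.05×10^7 g/d = 20508 kg/d.
Biomass produced: P_X = Y_obs·Q·ΔS = 0.09806 × 20508 ≈ 2011 kg VSS/d.

P_X ≈ 2010 kg VSS/d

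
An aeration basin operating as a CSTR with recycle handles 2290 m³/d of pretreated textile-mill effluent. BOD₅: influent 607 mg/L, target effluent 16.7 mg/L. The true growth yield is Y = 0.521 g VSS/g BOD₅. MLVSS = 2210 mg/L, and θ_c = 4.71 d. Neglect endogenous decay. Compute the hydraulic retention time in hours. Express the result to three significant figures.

τ ≈ 15.7 h

Biomass mass balance (decay neglected): V·X = Y·Q·(S₀ − S)·θ_c, so V = 0.521 × 2290 × (607 − 16.7) × 4.71 / 2210 = 1501 m³.
τ = V/Q = 1501/2290 = 0.6554 d, or 15.73 h.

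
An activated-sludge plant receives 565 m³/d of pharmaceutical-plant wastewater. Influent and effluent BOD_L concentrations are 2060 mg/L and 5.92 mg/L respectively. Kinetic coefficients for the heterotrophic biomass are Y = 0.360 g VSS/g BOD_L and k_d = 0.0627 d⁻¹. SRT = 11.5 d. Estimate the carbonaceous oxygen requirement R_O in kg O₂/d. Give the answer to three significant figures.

R_O ≈ 816 kg O₂/d

Correct the yield for decay: Y_obs = Y/(1 + k_d θ_c) = 0.360 / (1 + 0.0627 × 11.5) = 0.360 / 1.721 = 0.2092.
Mass of BOD_L removed per day: Q(S₀ − S) = 565 × 2054 g/m³ = 1161 kg/d.
Biomass synthesised: P_X = Y_obs × 1161 = 242.8 kg VSS/d.
R_O = Q·(S₀ − S) − 1.42·P_X = 1161 − 1.42 × 242.8 = 815.8 kg O₂/d.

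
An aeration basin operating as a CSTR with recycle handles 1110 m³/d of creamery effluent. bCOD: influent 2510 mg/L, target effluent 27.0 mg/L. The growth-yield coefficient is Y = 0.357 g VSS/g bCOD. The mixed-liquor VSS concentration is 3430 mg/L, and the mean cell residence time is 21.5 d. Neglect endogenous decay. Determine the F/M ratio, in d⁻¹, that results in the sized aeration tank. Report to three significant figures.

F/M ≈ 0.132 d⁻¹

Biomass mass balance (decay neglected): V·X = Y·Q·(S₀ − S)·θ_c, so V = 0.357 × 1110 × (2510 − 27.0) × 21.5 / 3430 = 6168 m³.
Food-to-microorganism ratio F/M = Q S₀ / (V X) = 1110 × 2510 / (6168 × 3430) = 0.1317 d⁻¹.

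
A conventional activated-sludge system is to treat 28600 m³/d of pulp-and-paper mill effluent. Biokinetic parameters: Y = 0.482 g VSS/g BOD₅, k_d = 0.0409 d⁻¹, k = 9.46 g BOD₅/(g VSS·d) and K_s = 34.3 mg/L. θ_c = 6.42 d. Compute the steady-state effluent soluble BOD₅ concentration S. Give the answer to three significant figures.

Effluent substrate depends only on kinetics and SRT: S = K_s(1 + k_d θ_c) / [θ_c(Yk − k_d) − 1] = 34.3 × (1 + 0.0409 × 6.42) / [6.42 × (0.482 × 9.46 − 0.0409) − 1] = 43.31 / 28.01 = 1.546 mg/L.

S ≈ 1.55 mg/L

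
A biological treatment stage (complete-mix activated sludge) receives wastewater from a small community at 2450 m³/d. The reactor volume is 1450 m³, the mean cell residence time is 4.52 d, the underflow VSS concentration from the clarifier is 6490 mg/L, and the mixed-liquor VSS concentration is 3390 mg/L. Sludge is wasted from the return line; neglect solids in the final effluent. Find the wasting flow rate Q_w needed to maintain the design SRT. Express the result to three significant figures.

θ_c = V·X/(Q_w·X_r) when wasting from the recycle, so Q_w = V·X/(θ_c·X_r) = 1450 × 3390 / (4.52 × 6490) = 167.6 m³/d.

Q_w ≈ 168 m³/d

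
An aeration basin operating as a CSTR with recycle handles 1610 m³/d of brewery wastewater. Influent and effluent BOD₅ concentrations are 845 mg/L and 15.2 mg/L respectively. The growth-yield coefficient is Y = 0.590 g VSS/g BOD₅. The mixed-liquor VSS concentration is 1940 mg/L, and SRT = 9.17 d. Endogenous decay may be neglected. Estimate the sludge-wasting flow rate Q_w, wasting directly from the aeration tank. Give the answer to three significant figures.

Q_w ≈ 406 m³/d

Biomass mass balance (decay neglected): V·X = Y·Q·(S₀ − S)·θ_c, so V = 0.590 × 1610 × (845 − 15.2) × 9.17 / 1940 = 3726 m³.
For wasting at MLVSS concentration, Q_w = V/θ_c = 3726/9.17 = 406.3 m³/d.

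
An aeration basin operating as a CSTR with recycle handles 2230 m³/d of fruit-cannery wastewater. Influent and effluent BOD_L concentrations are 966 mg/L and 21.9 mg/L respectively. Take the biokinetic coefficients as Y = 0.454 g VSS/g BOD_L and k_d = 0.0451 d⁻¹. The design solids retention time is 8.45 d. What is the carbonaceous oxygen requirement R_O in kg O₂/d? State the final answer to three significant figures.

R_O ≈ 1120 kg O₂/d

Observed yield with endogenous decay: Y_obs = Y / (1 + k_d·θ_c) = 0.454 / (1 + 0.0451 × 8.45) = 0.454 / 1.381 = 0.3287 g VSS/g BOD_L.
ΔS = 966 − 21.9 = 944.1 mg/L, so the substrate removal rate is 2230 × 944.1/1000 = 2105 kg BOD_L/d.
P_X = Y_obs·Q·(S₀ − S) = 0.3287 × 2105 = 692.1 kg VSS/d.
R_O = Q·(S₀ − S) − 1.42·P_X = 2105 − 1.42 × 692.1 = 1123 kg O₂/d.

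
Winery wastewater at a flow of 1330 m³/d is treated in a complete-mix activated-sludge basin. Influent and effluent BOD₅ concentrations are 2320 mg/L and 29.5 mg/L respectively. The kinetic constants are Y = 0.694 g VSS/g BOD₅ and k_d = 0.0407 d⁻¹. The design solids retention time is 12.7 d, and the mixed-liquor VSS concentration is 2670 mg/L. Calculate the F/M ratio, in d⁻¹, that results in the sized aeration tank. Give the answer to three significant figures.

From the SRT design equation V = Y Q (S₀−S) θ_c / [X (1 + k_d θ_c)] = 0.694 × 1330 × (2320 − 29.5) × 12.7 / [2670 × (1 + 0.0407 × 12.7)] = 2.69×10^7 / 4050 = 6629 m³.
F/M = applied load / biomass = Q·S₀/(V·X) = 1330 × 2320 / (6629 × 2670) = 0.1743 d⁻¹.

F/M ≈ 0.174 d⁻¹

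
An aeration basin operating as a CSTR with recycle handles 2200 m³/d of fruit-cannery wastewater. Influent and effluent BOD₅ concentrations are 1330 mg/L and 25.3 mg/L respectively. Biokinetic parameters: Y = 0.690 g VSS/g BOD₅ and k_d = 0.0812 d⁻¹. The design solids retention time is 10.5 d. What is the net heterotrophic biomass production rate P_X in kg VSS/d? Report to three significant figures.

P_X ≈ 1070 kg VSS/d

Y_obs = Y / (1 + k_d θ_c) = 0.690 / (1 + 0.0812 × 10.5) = 0.690 / 1.853 = 0.3724.
ΔS = 1330 − 25.3 = 1305 mg/L, so the substrate removal rate is 2200 × 1305/1000 = 2870 kg BOD₅/d.
P_X = Y_obs · Q(S₀ − S) = 0.3724 × 2870 = 1069 kg VSS/d.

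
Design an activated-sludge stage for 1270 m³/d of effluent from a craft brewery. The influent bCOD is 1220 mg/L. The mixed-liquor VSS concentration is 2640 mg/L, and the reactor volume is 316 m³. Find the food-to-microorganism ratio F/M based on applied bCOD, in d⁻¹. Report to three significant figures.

F/M = Q·S₀ / (V·X) = 1270 × 1220 / (316.0 × 2640) = 1.857 g bCOD·(g VSS·d)⁻¹.

F/M ≈ 1.86 d⁻¹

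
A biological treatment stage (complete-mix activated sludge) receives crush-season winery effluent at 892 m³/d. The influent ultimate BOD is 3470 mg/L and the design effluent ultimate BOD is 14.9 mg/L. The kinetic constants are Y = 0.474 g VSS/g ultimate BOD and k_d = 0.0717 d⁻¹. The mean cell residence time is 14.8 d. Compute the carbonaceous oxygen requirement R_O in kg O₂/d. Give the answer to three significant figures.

The observed yield is Y_obs = Y/(1 + k_d·θ_c) = 0.474 / (1 + 0.0717 × 14.8) = 0.474 / 2.061 = 0.2300 g VSS per g ultimate BOD removed.
Mass of ultimate BOD removed per day: Q(S₀ − S) = 892 × 3455 g/m³ = 3082 kg/d.
Net sludge production P_X = 0.2300 × 3082 = 708.7 kg VSS/d.
Carbonaceous O₂ demand = substrate oxidised − cell-mass equivalent = 3082 − 1.42 × 708.7 = 2076 kg O₂/d.

R_O ≈ 2080 kg O₂/d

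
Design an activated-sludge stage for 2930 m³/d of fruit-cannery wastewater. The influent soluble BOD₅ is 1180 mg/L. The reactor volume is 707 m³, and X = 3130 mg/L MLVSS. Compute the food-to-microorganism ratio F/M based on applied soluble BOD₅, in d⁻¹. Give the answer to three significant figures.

F/M = Q·S₀ / (V·X) = 2930 × 1180 / (707.0 × 3130) = 1.562 g soluble BOD₅·(g VSS·d)⁻¹.

F/M ≈ 1.56 d⁻¹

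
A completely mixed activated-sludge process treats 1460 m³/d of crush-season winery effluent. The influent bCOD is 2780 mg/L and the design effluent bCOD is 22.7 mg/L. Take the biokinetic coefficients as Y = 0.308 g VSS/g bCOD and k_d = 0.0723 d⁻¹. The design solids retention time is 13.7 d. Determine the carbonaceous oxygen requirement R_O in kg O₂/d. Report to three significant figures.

Observed yield with endogenous decay: Y_obs = Y / (1 + k_d·θ_c) = 0.308 / (1 + 0.0723 × 13.7) = 0.308 / 1.991 = 0.1547 g VSS/g bCOD.
ΔS = 2780 − 22.7 = 2757 mg/L, so the substrate removal rate is 1460 × 2757/1000 = 4026 kg bCOD/d.
P_X = Y_obs·Q·(S₀ − S) = 0.1547 × 4026 = 622.9 kg VSS/d.
R_O = Q·ΔS − 1.42 P_X = 4026 − 884.5 = 3141 kg O₂/d.

R_O ≈ 3140 kg O₂/d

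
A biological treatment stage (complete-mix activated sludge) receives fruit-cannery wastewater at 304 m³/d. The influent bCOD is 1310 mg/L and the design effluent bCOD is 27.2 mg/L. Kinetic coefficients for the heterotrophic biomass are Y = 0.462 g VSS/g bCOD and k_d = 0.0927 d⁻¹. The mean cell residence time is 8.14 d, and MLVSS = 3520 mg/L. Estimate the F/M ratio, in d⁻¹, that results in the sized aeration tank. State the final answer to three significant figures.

F/M ≈ 0.476 d⁻¹

Rearranging the biomass balance for a CMAS with decay, V = Y·Q·ΔS·θ_c / [X·(1+k_d θ_c)] = 0.462 × 304 × (1310 − 27.2) × 8.14 / [3520 × (1 + 0.0927 × 8.14)] = 1.47×10^6 / 6176 = 237.5 m³.
F/M = applied load / biomass = Q·S₀/(V·X) = 304 × 1310 / (237.5 × 3520) = 0.4765 d⁻¹.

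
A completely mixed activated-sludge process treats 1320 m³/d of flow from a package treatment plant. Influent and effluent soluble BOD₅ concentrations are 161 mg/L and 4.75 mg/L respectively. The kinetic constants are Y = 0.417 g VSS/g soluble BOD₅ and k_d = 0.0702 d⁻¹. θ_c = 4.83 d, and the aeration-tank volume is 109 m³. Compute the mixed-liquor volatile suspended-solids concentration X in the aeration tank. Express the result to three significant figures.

Solving the biomass balance for X: X = Y Q (S₀−S) θ_c / [V (1+k_d θ_c)] = 0.417 × 1320 × (161 − 4.75) × 4.83 / [109 × (1 + 0.0702 × 4.83)] = 2846 mg/L.

X ≈ 2850 mg/L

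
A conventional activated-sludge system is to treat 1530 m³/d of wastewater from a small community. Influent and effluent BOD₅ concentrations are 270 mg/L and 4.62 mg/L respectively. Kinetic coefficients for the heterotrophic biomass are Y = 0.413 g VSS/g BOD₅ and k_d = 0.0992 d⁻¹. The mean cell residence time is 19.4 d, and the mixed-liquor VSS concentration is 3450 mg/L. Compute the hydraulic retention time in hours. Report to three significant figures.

τ ≈ 5.06 h

Rearranging the biomass balance for a CMAS with decay, V = Y·Q·ΔS·θ_c / [X·(1+k_d θ_c)] = 0.413 × 1530 × (270 − 4.62) × 19.4 / [3450 × (1 + 0.0992 × 19.4)] = 3.25×10^6 / 10089 = 322.4 m³.
Hydraulic retention time τ = V/Q = 322.4 / 1530 = 0.2107 d = 5.058 h.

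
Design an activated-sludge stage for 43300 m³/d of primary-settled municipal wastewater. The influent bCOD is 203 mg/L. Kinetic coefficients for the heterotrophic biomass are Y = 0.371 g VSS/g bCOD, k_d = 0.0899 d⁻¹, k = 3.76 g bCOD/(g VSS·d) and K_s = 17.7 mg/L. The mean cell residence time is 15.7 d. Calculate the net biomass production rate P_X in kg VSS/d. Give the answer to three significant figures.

For a completely mixed reactor with recycle the Lawrence–McCarty relation gives S = K_s·(1 + k_d·θ_c) / [θ_c·(Y·k − k_d) − 1] = 17.7 × (1 + 0.0899 × 15.7) / [15.7 × (0.371 × 3.76 − 0.0899) − 1] = 42.68 / 19.49 = 2.190 mg/L.
Y_obs = Y / (1 + k_d θ_c) = 0.371 / (1 + 0.0899 × 15.7) = 0.371 / 2.411 = 0.1539.
Mass of bCOD removed per day: Q(S₀ − S) = 43300 × 200.8 g/m³ = 8695 kg/d.
So the net sludge growth is P_X = 0.1539 × 8695 = 1338 kg VSS/d.

P_X ≈ 1340 kg VSS/d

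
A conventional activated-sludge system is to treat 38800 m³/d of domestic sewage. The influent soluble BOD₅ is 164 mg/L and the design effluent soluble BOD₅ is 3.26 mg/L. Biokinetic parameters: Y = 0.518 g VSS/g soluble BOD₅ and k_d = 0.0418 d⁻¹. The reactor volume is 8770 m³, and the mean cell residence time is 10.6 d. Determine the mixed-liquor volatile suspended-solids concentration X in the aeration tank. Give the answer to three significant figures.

X ≈ 2710 mg/L

From V·X·(1 + k_d·θ_c) = Y·Q·(S₀ − S)·θ_c: X = 0.518 × 38800 × (164 − 3.26) × 10.6 / [8770 × (1 + 0.0418 × 10.6)] = 2706 mg/L.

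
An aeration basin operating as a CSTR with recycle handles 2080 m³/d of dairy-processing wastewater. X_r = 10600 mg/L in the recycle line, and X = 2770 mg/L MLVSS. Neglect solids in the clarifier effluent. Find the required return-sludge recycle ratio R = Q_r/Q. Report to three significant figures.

R = Q_r/Q = X/(X_r − X) = 2770 / (10600 − 2770) = 0.3538.

R ≈ 0.354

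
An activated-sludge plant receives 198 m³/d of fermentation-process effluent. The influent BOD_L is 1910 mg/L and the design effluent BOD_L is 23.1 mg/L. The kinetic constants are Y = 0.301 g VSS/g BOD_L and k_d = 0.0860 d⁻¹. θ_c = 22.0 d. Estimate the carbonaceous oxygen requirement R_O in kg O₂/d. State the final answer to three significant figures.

R_O ≈ 318 kg O₂/d

Observed yield with endogenous decay: Y_obs = Y / (1 + k_d·θ_c) = 0.301 / (1 + 0.0860 × 22.0) = 0.301 / 2.892 = 0.1041 g VSS/g BOD_L.
Substrate removed = Q·(S₀ − S) = 198 m³/d × (1910 − 23.1) g/m³ = 3.74×10^5 g/d = 373.6 kg/d.
Biomass synthesised: P_X = Y_obs × 373.6 = 38.89 kg VSS/d.
Carbonaceous O₂ demand = substrate oxidised − cell-mass equivalent = 373.6 − 1.42 × 38.89 = 318.4 kg O₂/d.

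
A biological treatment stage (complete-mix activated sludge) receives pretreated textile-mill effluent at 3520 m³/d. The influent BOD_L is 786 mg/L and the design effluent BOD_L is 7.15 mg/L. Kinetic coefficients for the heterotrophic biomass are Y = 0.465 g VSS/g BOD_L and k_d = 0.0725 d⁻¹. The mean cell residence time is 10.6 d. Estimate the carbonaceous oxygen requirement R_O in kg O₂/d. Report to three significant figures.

Correct the yield for decay: Y_obs = Y/(1 + k_d θ_c) = 0.465 / (1 + 0.0725 × 10.6) = 0.465 / 1.768 = 0.2629.
ΔS = 786 − 7.15 = 778.9 mg/L, so the substrate removal rate is 3520 × 778.9/1000 = 2742 kg BOD_L/d.
Net sludge production P_X = 0.2629 × 2742 = 720.8 kg VSS/d.
R_O = Q·ΔS − 1.42 P_X = 2742 − 1024 = 1718 kg O₂/d.

R_O ≈ 1720 kg O₂/d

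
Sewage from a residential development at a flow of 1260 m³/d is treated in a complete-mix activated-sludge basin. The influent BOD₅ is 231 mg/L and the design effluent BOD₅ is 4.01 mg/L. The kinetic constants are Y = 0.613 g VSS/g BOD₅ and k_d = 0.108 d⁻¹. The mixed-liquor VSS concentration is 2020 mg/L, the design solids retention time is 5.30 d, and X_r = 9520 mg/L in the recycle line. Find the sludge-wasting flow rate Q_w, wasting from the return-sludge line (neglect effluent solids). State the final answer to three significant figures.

Q_w ≈ 11.7 m³/d

Rearranging the biomass balance for a CMAS with decay, V = Y·Q·ΔS·θ_c / [X·(1+k_d θ_c)] = 0.613 × 1260 × (231 − 4.01) × 5.30 / [2020 × (1 + 0.108 × 5.30)] = 9.29×10^5 / 3176 = 292.5 m³.
Q_w = (V·X)/(θ_c X_r) = 292.5 × 2020 / (5.30 × 9520) = 11.71 m³/d.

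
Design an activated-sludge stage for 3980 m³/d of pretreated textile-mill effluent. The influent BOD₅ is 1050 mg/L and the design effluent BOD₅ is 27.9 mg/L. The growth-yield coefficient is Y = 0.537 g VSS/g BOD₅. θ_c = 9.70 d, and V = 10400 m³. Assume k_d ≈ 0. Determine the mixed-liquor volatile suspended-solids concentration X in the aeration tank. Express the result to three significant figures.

X ≈ 2040 mg/L

Without decay, X = Y Q (S₀−S) θ_c / V = 0.537 × 3980 × (1050 − 27.9) × 9.70 / 10400 = 2037 mg/L.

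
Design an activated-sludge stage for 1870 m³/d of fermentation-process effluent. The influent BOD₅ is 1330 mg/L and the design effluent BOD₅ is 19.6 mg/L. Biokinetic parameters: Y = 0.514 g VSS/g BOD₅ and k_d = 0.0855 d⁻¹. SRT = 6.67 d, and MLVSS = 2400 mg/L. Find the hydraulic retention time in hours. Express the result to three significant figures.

Steady-state biomass mass balance: V·X·(1 + k_d·θ_c) = Y·Q·(S₀ − S)·θ_c, so V = 0.514 × 1870 × (1330 − 19.6) × 6.67 / [2400 × (1 + 0.0855 × 6.67)] = 8.4×10^6 / 3769 = 2229 m³.
τ = V/Q = 2229/1870 = 1.192 d, or 28.61 h.

τ ≈ 28.6 h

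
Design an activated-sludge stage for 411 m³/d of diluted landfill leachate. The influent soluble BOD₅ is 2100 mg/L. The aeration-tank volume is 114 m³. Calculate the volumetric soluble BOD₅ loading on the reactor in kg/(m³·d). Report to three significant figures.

L_v ≈ 7.57 kg soluble BOD₅/(m³·d)

Volumetric loading L_v = Q·S₀ / V = 411 × 2100 g/m³ / 114.0 m³ = 7571 g/(m³·d) = 7.571 kg soluble BOD₅/(m³·d).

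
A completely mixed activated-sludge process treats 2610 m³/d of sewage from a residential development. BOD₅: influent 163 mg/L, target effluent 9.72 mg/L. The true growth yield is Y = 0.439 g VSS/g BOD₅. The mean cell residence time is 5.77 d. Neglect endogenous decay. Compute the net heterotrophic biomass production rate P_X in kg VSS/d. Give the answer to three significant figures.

Since k_d ≈ 0, Y_obs = Y = 0.439 g VSS/g BOD₅.
Substrate removed = Q·(S₀ − S) = 2610 m³/d × (163 − 9.72) g/m³ = 4×10^5 g/d = 400.1 kg/d.
P_X = Y_obs · Q(S₀ − S) = 0.4390 × 400.1 = 175.6 kg VSS/d.

P_X ≈ 176 kg VSS/d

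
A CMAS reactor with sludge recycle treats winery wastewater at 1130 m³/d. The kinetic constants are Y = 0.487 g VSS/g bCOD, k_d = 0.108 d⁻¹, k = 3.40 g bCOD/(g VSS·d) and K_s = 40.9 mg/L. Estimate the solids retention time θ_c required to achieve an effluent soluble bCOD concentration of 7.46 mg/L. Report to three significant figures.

At the target effluent, Y k S/(K_s+S) = 0.487×3.40×7.46/48.36 = 0.2554 d⁻¹.
1/θ_c = 0.2554 − 0.108 = 0.1474 d⁻¹, so θ_c = 6.783 d.

θ_c ≈ 6.78 d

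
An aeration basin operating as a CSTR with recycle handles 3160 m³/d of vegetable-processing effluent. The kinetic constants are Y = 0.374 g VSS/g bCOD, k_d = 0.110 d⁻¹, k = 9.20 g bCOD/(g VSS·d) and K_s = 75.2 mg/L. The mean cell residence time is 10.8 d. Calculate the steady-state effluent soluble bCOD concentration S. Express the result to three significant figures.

From the Monod/SRT balance for a CMAS, S = K_s·(1+k_d θ_c)/[θ_c·(Y k − k_d) − 1] = 75.2 × (1 + 0.110 × 10.8) / [10.8 × (0.374 × 9.20 − 0.110) − 1] = 164.5 / 34.97 = 4.705 mg/L.

S ≈ 4.70 mg/L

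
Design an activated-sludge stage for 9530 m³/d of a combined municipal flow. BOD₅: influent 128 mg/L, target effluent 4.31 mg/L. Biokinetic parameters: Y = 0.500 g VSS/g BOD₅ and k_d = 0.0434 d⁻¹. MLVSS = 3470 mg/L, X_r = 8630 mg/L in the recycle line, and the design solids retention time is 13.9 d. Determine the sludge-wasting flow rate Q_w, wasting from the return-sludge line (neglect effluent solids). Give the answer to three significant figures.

Q_w ≈ 42.6 m³/d

Steady-state biomass mass balance: V·X·(1 + k_d·θ_c) = Y·Q·(S₀ − S)·θ_c, so V = 0.500 × 9530 × (128 − 4.31) × 13.9 / [3470 × (1 + 0.0434 × 13.9)] = 8.19×10^6 / 5563 = 1473 m³.
Wasting from the return line (neglecting effluent solids): Q_w = V·X / (θ_c·X_r) = 1473 × 3470 / (13.9 × 8630) = 42.60 m³/d.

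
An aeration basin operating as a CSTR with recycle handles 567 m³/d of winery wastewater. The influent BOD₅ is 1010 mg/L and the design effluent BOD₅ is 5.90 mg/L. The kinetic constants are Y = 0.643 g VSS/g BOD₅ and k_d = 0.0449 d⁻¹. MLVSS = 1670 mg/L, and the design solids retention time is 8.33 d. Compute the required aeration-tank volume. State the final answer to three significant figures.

Rearranging the biomass balance for a CMAS with decay, V = Y·Q·ΔS·θ_c / [X·(1+k_d θ_c)] = 0.643 × 567 × (1010 − 5.90) × 8.33 / [1670 × (1 + 0.0449 × 8.33)] = 3.05×10^6 / 2295 = 1329 m³.

V ≈ 1330 m³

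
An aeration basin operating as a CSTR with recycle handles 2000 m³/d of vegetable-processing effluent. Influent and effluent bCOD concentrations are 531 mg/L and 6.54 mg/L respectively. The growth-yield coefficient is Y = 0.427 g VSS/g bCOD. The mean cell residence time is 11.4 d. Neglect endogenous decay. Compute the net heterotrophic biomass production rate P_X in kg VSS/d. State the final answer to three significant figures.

P_X ≈ 448 kg VSS/d

With endogenous decay neglected, the observed yield equals the true yield: Y_obs = Y = 0.427 g VSS/g bCOD.
ΔS = 531 − 6.54 = 524.5 mg/L, so the substrate removal rate is 2000 × 524.5/1000 = 1049 kg bCOD/d.
P_X = Y_obs · Q(S₀ − S) = 0.4270 × 1049 = 447.9 kg VSS/d.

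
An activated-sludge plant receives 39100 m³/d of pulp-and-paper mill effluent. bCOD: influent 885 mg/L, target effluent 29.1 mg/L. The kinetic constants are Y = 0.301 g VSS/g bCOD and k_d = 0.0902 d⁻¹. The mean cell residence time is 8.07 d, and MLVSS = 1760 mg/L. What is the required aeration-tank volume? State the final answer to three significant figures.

V ≈ 26700 m³

Steady-state biomass mass balance: V·X·(1 + k_d·θ_c) = Y·Q·(S₀ − S)·θ_c, so V = 0.301 × 39100 × (885 − 29.1) × 8.07 / [1760 × (1 + 0.0902 × 8.07)] = 8.13×10^7 / 3041 = 26730 m³.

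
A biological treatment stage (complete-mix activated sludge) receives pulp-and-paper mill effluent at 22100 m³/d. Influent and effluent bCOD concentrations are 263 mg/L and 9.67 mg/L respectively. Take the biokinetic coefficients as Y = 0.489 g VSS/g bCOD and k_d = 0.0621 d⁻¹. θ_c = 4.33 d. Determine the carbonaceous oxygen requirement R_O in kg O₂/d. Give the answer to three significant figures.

R_O ≈ 2530 kg O₂/d

Y_obs = Y / (1 + k_d θ_c) = 0.489 / (1 + 0.0621 × 4.33) = 0.489 / 1.269 = 0.3854.
Mass of bCOD removed per day: Q(S₀ − S) = 22100 × 253.3 g/m³ = 5599 kg/d.
P_X = Y_obs·Q·(S₀ − S) = 0.3854 × 5599 = 2158 kg VSS/d.
R_O = Q·ΔS − 1.42 P_X = 5599 − 3064 = 2535 kg O₂/d.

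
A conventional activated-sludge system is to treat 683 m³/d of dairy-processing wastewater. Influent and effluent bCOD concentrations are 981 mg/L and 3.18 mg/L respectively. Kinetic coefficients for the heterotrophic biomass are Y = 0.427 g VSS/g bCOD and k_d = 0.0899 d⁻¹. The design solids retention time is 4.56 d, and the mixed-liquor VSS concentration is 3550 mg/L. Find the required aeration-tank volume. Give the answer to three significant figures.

V ≈ 260 m³

From the SRT design equation V = Y Q (S₀−S) θ_c / [X (1 + k_d θ_c)] = 0.427 × 683 × (981 − 3.18) × 4.56 / [3550 × (1 + 0.0899 × 4.56)] = 1.3×10^6 / 5005 = 259.8 m³.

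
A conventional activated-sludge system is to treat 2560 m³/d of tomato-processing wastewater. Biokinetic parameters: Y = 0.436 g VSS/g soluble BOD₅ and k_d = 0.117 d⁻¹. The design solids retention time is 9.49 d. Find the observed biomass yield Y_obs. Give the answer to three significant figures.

The observed yield is Y_obs = Y/(1 + k_d·θ_c) = 0.436 / (1 + 0.117 × 9.49) = 0.436 / 2.110 = 0.2066 g VSS per g soluble BOD₅ removed.

Y_obs ≈ 0.207 g VSS/g soluble BOD₅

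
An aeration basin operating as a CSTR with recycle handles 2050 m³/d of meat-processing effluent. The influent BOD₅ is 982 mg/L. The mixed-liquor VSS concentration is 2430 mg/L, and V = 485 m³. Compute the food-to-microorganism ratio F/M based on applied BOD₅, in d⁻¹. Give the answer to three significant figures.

F/M ≈ 1.71 d⁻¹

Food-to-microorganism ratio F/M = Q S₀ / (V X) = 2050 × 982 / (485.0 × 2430) = 1.708 d⁻¹.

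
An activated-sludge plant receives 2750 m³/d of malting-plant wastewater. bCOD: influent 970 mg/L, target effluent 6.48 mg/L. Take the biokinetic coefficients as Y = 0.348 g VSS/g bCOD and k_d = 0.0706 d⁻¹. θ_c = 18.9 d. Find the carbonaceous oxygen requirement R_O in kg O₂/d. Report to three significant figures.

Y_obs = Y / (1 + k_d θ_c) = 0.348 / (1 + 0.0706 × 18.9) = 0.348 / 2.334 = 0.1491.
ΔS = 970 − 6.48 = 963.5 mg/L, so the substrate removal rate is 2750 × 963.5/1000 = 2650 kg bCOD/d.
Biomass synthesised: P_X = Y_obs × 2650 = 395.0 kg VSS/d.
Carbonaceous O₂ demand = substrate oxidised − cell-mass equivalent = 2650 − 1.42 × 395.0 = 2089 kg O₂/d.

R_O ≈ 2090 kg O₂/d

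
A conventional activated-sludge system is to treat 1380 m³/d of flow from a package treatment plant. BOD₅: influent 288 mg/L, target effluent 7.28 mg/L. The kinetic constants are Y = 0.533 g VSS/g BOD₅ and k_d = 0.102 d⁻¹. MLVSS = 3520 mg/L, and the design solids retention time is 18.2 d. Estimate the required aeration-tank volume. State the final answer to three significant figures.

Steady-state biomass mass balance: V·X·(1 + k_d·θ_c) = Y·Q·(S₀ − S)·θ_c, so V = 0.533 × 1380 × (288 − 7.28) × 18.2 / [3520 × (1 + 0.102 × 18.2)] = 3.76×10^6 / 10055 = 373.8 m³.

V ≈ 374 m³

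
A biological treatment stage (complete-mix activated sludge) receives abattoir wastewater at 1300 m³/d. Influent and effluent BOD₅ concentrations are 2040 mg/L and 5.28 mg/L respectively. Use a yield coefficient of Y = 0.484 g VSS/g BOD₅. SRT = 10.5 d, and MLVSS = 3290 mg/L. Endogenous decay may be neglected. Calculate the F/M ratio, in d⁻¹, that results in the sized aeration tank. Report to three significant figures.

F/M ≈ 0.197 d⁻¹

With k_d = 0 the design equation reduces to V = Y Q (S₀−S) θ_c / X = 0.484 × 1300 × (2040 − 5.28) × 10.5 / 3290 = 4086 m³.
F/M = Q·S₀ / (V·X) = 1300 × 2040 / (4086 × 3290) = 0.1973 g BOD₅·(g VSS·d)⁻¹.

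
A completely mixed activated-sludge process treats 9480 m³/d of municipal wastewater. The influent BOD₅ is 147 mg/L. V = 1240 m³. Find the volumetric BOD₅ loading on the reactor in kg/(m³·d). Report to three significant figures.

Applied BOD₅ load per unit volume = Q·S₀/V = (9480 × 147/1000)/1240 = 1.124 kg BOD₅·m⁻³·d⁻¹.

L_v ≈ 1.12 kg BOD₅/(m³·d)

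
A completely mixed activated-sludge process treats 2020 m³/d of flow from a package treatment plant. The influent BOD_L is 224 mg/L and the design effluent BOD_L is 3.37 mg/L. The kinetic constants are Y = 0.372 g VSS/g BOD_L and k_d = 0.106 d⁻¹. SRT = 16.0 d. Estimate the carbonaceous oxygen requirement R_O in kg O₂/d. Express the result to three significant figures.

Observed yield with endogenous decay: Y_obs = Y / (1 + k_d·θ_c) = 0.372 / (1 + 0.106 × 16.0) = 0.372 / 2.696 = 0.1380 g VSS/g BOD_L.
Mass of BOD_L removed per day: Q(S₀ − S) = 2020 × 220.6 g/m³ = 445.7 kg/d.
Biomass synthesised: P_X = Y_obs × 445.7 = 61.49 kg VSS/d.
R_O = Q·(S₀ − S) − 1.42·P_X = 445.7 − 1.42 × 61.49 = 358.3 kg O₂/d.

R_O ≈ 358 kg O₂/d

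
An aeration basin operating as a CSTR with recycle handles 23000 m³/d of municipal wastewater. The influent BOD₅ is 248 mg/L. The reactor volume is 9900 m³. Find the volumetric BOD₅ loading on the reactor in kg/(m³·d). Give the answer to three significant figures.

Volumetric loading L_v = Q·S₀ / V = 23000 × 248 g/m³ / 9900 m³ = 576.2 g/(m³·d) = 0.5762 kg BOD₅/(m³·d).

L_v ≈ 0.576 kg BOD₅/(m³·d)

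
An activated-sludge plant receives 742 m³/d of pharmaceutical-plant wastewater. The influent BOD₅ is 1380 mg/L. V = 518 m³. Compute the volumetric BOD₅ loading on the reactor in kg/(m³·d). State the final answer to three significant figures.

L_v ≈ 1.98 kg BOD₅/(m³·d)

Volumetric loading L_v = Q·S₀ / V = 742 × 1380 g/m³ / 518.0 m³ = 1977 g/(m³·d) = 1.977 kg BOD₅/(m³·d).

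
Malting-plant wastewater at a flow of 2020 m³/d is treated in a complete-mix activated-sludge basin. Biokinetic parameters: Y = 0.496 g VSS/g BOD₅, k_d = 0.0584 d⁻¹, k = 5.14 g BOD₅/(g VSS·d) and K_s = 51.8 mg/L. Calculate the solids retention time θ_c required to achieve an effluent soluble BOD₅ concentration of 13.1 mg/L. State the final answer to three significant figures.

From 1/θ_c = Y·k·S/(K_s + S) − k_d: Y·k·S/(K_s+S) = 0.496 × 5.14 × 13.1 / (51.8 + 13.1) = 0.5146 d⁻¹.
Then 1/θ_c = μ − k_d = 0.5146 − 0.0584 = 0.4562 d⁻¹, giving θ_c = 2.192 d.

θ_c ≈ 2.19 d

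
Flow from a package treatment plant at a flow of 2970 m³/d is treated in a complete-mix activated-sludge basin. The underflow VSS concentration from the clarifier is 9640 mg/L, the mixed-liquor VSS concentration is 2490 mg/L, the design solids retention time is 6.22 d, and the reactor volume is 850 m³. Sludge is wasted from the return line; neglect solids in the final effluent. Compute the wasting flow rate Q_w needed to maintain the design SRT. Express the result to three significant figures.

Q_w = (V·X)/(θ_c X_r) = 850.0 × 2490 / (6.22 × 9640) = 35.30 m³/d.

Q_w ≈ 35.3 m³/d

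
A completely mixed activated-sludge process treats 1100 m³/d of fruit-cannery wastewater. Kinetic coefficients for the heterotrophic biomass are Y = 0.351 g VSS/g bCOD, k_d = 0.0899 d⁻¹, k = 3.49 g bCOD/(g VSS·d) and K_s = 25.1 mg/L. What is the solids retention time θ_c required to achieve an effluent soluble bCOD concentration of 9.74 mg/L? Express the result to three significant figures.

θ_c ≈ 3.96 d

Specific growth rate at S = 9.74 mg/L: μ = YkS/(K_s+S) = 0.351·3.49·9.74/(25.1+9.74) = 0.3425 d⁻¹.
1/θ_c = 0.3425 − 0.0899 = 0.2526 d⁻¹, so θ_c = 3.959 d.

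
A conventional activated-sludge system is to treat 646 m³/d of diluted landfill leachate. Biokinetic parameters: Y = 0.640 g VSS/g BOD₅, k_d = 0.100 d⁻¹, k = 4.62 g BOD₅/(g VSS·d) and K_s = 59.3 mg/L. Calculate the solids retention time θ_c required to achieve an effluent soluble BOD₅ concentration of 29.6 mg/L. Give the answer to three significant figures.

θ_c ≈ 1.13 d

At the target effluent, Y k S/(K_s+S) = 0.640×4.62×29.6/88.90 = 0.9845 d⁻¹.
θ_c = 1/(μ − k_d) = 1/(0.9845 − 0.100) = 1/0.8845 = 1.131 d.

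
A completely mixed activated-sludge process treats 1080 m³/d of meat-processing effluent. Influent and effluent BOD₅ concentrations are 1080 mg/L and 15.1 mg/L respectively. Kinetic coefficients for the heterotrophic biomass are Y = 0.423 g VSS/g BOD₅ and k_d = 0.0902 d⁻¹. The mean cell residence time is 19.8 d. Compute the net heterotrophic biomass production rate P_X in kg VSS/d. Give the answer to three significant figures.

The observed yield is Y_obs = Y/(1 + k_d·θ_c) = 0.423 / (1 + 0.0902 × 19.8) = 0.423 / 2.786 = 0.1518 g VSS per g BOD₅ removed.
Substrate removed = Q·(S₀ − S) = 1080 m³/d × (1080 − 15.1) g/m³ = 1.15×10^6 g/d = 1150 kg/d.
Net biomass production P_X = Y_obs × Q·(S₀ − S) = 0.1518 × 1150 = 174.6 kg VSS/d.

P_X ≈ 175 kg VSS/d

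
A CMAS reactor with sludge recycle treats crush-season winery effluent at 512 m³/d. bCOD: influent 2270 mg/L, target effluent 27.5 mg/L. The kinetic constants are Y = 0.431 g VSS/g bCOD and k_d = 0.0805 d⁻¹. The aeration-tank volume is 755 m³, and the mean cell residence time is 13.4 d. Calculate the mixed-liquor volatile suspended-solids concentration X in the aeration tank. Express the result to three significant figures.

Solving the biomass balance for X: X = Y Q (S₀−S) θ_c / [V (1+k_d θ_c)] = 0.431 × 512 × (2270 − 27.5) × 13.4 / [755 × (1 + 0.0805 × 13.4)] = 4225 mg/L.

X ≈ 4230 mg/L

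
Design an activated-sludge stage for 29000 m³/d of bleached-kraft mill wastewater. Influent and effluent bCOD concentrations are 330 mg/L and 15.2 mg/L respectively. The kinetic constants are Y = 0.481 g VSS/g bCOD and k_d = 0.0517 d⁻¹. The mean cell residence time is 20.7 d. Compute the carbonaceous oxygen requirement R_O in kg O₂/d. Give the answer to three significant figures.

R_O ≈ 6120 kg O₂/d

Y_obs = Y / (1 + k_d θ_c) = 0.481 / (1 + 0.0517 × 20.7) = 0.481 / 2.070 = 0.2323.
ΔS = 330 − 15.2 = 314.8 mg/L, so the substrate removal rate is 29000 × 314.8/1000 = 9129 kg bCOD/d.
Biomass synthesised: P_X = Y_obs × 9129 = 2121 kg VSS/d.
R_O = Q·(S₀ − S) − 1.42·P_X = 9129 − 1.42 × 2121 = 6117 kg O₂/d.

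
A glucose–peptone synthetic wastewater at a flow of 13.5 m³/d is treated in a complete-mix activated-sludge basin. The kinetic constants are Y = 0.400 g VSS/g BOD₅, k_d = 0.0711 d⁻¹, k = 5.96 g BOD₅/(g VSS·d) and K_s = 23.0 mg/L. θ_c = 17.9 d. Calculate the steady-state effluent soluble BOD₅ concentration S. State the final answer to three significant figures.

S ≈ 1.29 mg/L

Effluent substrate depends only on kinetics and SRT: S = K_s(1 + k_d θ_c) / [θ_c(Yk − k_d) − 1] = 23.0 × (1 + 0.0711 × 17.9) / [17.9 × (0.400 × 5.96 − 0.0711) − 1] = 52.27 / 40.40 = 1.294 mg/L.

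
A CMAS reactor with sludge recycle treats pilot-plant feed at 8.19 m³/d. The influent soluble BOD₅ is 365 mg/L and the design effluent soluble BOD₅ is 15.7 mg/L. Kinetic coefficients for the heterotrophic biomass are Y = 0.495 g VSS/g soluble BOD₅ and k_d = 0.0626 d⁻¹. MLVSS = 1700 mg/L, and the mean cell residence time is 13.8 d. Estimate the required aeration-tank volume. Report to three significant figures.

V ≈ 6.17 m³

Steady-state biomass mass balance: V·X·(1 + k_d·θ_c) = Y·Q·(S₀ − S)·θ_c, so V = 0.495 × 8.19 × (365 − 15.7) × 13.8 / [1700 × (1 + 0.0626 × 13.8)] = 1.95×10^4 / 3169 = 6.167 m³.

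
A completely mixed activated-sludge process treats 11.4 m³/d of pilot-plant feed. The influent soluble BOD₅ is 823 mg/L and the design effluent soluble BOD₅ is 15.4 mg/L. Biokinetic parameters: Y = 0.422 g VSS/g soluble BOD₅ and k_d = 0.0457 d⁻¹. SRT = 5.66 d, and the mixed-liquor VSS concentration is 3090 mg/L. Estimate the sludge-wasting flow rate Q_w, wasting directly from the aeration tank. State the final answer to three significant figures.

Q_w ≈ 0.999 m³/d

Steady-state biomass mass balance: V·X·(1 + k_d·θ_c) = Y·Q·(S₀ − S)·θ_c, so V = 0.422 × 11.4 × (823 − 15.4) × 5.66 / [3090 × (1 + 0.0457 × 5.66)] = 2.2×10^4 / 3889 = 5.654 m³.
With mixed-liquor wasting, θ_c = V/Q_w, so Q_w = V/θ_c = 5.654/5.66 = 0.9990 m³/d.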